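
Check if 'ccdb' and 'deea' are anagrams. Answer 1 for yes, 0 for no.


Sort characters of 'ccdb': 'bccd'
Sort characters of 'deea': 'adee'
Sorted forms differ -> they are NOT anagrams
Result: 0

0


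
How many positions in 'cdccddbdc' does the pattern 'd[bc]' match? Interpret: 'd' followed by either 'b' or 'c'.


Pattern: d[bc] means 'd' followed by either 'b' or 'c'.
Scanning 'cdccddbdc' position-by-position:
  Pos 0: window 'cd' -> no
  Pos 1: window 'dc' -> MATCH
  Pos 2: window 'cc' -> no
  Pos 3: window 'cd' -> no
  Pos 4: window 'dd' -> no
  Pos 5: window 'db' -> MATCH
  Pos 6: window 'bd' -> no
  Pos 7: window 'dc' -> MATCH
  Pos 8: window 'c' -> no
Total matches: 3

3


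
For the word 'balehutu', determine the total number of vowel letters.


Scanning each character of 'balehutu':
  Position 1: 'b' -> consonant (running count: 0)
  Position 2: 'a' -> vowel (running count: 1)
  Position 3: 'l' -> consonant (running count: 1)
  Position 4: 'e' -> vowel (running count: 2)
  Position 5: 'h' -> consonant (running count: 2)
  Position 6: 'u' -> vowel (running count: 3)
  Position 7: 't' -> consonant (running count: 3)
  Position 8: 'u' -> vowel (running count: 4)
Total vowels: 4

4


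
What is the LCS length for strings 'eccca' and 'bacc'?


DP table for LCS of 'eccca' and 'bacc':
       b  a  c  c
    0  0  0  0  0
  e 0  0  0  0  0
  c 0  0  0  1  1
  c 0  0  0  1  2
  c 0  0  0  1  2
  a 0  0  1  1  2
LCS: 'cc'
LCS length = 2

2


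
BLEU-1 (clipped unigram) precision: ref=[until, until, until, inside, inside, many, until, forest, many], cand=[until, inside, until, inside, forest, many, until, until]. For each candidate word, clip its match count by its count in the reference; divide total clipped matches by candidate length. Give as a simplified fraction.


Reference word counts: {'forest': 1, 'inside': 2, 'many': 2, 'until': 4}
Checking each candidate word (with clipping):
  'until' -> in reference (ref count 4, used 1/4) -> match (matches: 1)
  'inside' -> in reference (ref count 2, used 1/2) -> match (matches: 2)
  'until' -> in reference (ref count 4, used 2/4) -> match (matches: 3)
  'inside' -> in reference (ref count 2, used 2/2) -> match (matches: 4)
  'forest' -> in reference (ref count 1, used 1/1) -> match (matches: 5)
  'many' -> in reference (ref count 2, used 1/2) -> match (matches: 6)
  'until' -> in reference (ref count 4, used 3/4) -> match (matches: 7)
  'until' -> in reference (ref count 4, used 4/4) -> match (matches: 8)
Clipped matches: 8, Candidate length: 8
Precision = 8/8 = 1

1


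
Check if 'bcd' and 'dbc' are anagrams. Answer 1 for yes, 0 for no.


Sort characters of 'bcd': 'bcd'
Sort characters of 'dbc': 'bcd'
Sorted forms match -> they ARE anagrams
Result: 1

1


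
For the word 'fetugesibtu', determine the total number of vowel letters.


Scanning each character of 'fetugesibtu':
  Position 1: 'f' -> consonant (running count: 0)
  Position 2: 'e' -> vowel (running count: 1)
  Position 3: 't' -> consonant (running count: 1)
  Position 4: 'u' -> vowel (running count: 2)
  Position 5: 'g' -> consonant (running count: 2)
  Position 6: 'e' -> vowel (running count: 3)
  Position 7: 's' -> consonant (running count: 3)
  Position 8: 'i' -> vowel (running count: 4)
  Position 9: 'b' -> consonant (running count: 4)
  Position 10: 't' -> consonant (running count: 4)
  Position 11: 'u' -> vowel (running count: 5)
Total vowels: 5

5


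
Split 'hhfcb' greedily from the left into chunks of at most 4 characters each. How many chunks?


'hhfcb' has 5 characters.
Chunking with max size 4:
  Chunk 1: 'hhfc' (positions 0-3)
  Chunk 2: 'b' (positions 4-4)
Total chunks: ceil(5 / 4) = 2

2


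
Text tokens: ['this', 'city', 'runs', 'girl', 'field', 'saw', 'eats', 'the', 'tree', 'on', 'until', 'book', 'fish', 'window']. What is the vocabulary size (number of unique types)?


Listing all tokens and tracking unique types:
  Token 1: 'this' -> NEW (unique so far: 1)
  Token 2: 'city' -> NEW (unique so far: 2)
  Token 3: 'runs' -> NEW (unique so far: 3)
  Token 4: 'girl' -> NEW (unique so far: 4)
  Token 5: 'field' -> NEW (unique so far: 5)
  Token 6: 'saw' -> NEW (unique so far: 6)
  Token 7: 'eats' -> NEW (unique so far: 7)
  Token 8: 'the' -> NEW (unique so far: 8)
  Token 9: 'tree' -> NEW (unique so far: 9)
  Token 10: 'on' -> NEW (unique so far: 10)
  Token 11: 'until' -> NEW (unique so far: 11)
  Token 12: 'book' -> NEW (unique so far: 12)
  Token 13: 'fish' -> NEW (unique so far: 13)
  Token 14: 'window' -> NEW (unique so far: 14)
Unique types: ('book', 'city', 'eats', 'field', 'fish', 'girl', 'on', 'runs', 'saw', 'the', 'this', 'tree', 'until', 'window')
Vocabulary size: 14

14


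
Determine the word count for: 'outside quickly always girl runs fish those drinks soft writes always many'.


Counting words by splitting on spaces:
  Word 1: 'outside'
  Word 2: 'quickly'
  Word 3: 'always'
  Word 4: 'girl'
  Word 5: 'runs'
  Word 6: 'fish'
  Word 7: 'those'
  Word 8: 'drinks'
  Word 9: 'soft'
  Word 10: 'writes'
  Word 11: 'always'
  Word 12: 'many'
Total words: 12

12


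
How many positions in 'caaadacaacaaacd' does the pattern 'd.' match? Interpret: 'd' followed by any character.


Pattern: d. means 'd' followed by any character.
Scanning 'caaadacaacaaacd' position-by-position:
  Pos 0: window 'ca' -> no
  Pos 1: window 'aa' -> no
  Pos 2: window 'aa' -> no
  Pos 3: window 'ad' -> no
  Pos 4: window 'da' -> MATCH
  Pos 5: window 'ac' -> no
  Pos 6: window 'ca' -> no
  Pos 7: window 'aa' -> no
  Pos 8: window 'ac' -> no
  Pos 9: window 'ca' -> no
  Pos 10: window 'aa' -> no
  Pos 11: window 'aa' -> no
  Pos 12: window 'ac' -> no
  Pos 13: window 'cd' -> no
  Pos 14: window 'd' -> no
Total matches: 1

1


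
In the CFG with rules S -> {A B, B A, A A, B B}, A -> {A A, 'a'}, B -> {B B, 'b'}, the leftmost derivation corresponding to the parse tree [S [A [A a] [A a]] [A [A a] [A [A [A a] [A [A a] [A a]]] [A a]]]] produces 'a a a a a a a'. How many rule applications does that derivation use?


Every bracketed nonterminal node [X ...] in the tree is produced by exactly one rule application.
Reading the tree off as a leftmost derivation:
  Step 1: S  =>  A A   (applied S -> A A)
  Step 2: A A  =>  A A A   (applied A -> A A)
  Step 3: A A A  =>  a A A   (applied A -> a)
  Step 4: a A A  =>  a a A   (applied A -> a)
  Step 5: a a A  =>  a a A A   (applied A -> A A)
  Step 6: a a A A  =>  a a a A   (applied A -> a)
  Step 7: a a a A  =>  a a a A A   (applied A -> A A)
  Step 8: a a a A A  =>  a a a A A A   (applied A -> A A)
  Step 9: a a a A A A  =>  a a a a A A   (applied A -> a)
  Step 10: a a a a A A  =>  a a a a A A A   (applied A -> A A)
  Step 11: a a a a A A A  =>  a a a a a A A   (applied A -> a)
  Step 12: a a a a a A A  =>  a a a a a a A   (applied A -> a)
  Step 13: a a a a a a A  =>  a a a a a a a   (applied A -> a)
Final yield: a a a a a a a
Total rewrite steps: 13

13


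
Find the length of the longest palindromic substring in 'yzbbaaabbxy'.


Scanning 'yzbbaaabbxy' for palindromic substrings.
Substring at positions 2-8: 'bbaaabb'.
Check: reverse('bbaaabb') = 'bbaaabb' -> palindrome confirmed.
Neighbouring characters ('z' / 'x') break symmetry, so it cannot extend further.
No longer palindromic substring exists; longest length = 7

7


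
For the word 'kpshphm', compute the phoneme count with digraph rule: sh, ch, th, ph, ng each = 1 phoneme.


Parsing 'kpshphm' greedily, digraphs first:
  'k' -> consonant phoneme (phonemes so far: 1)
  'p' -> consonant phoneme (phonemes so far: 2)
  'sh' -> digraph (1 consonant phoneme) (phonemes so far: 3)
  'ph' -> digraph (1 consonant phoneme) (phonemes so far: 4)
  'm' -> consonant phoneme (phonemes so far: 5)
Total phonemes: 5

5


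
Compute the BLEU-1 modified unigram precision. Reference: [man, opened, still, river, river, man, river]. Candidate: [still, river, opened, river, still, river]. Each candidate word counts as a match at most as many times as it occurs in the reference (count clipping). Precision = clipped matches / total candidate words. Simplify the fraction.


Reference word counts: {'man': 2, 'opened': 1, 'river': 3, 'still': 1}
Checking each candidate word (with clipping):
  'still' -> in reference (ref count 1, used 1/1) -> match (matches: 1)
  'river' -> in reference (ref count 3, used 1/3) -> match (matches: 2)
  'opened' -> in reference (ref count 1, used 1/1) -> match (matches: 3)
  'river' -> in reference (ref count 3, used 2/3) -> match (matches: 4)
  'still' -> ref count 1 already used up (1/1) -> clipped, no match (matches: 4)
  'river' -> in reference (ref count 3, used 3/3) -> match (matches: 5)
Clipped matches: 5, Candidate length: 6
Precision = 5/6

5/6


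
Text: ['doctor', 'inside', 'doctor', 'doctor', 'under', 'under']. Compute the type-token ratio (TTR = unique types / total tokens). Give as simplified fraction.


Tokens: 6
Unique types: ('doctor', 'inside', 'under') = 3
TTR = 3/6
Simplify: divide both by 3 -> 1/2
TTR = 1/2

1/2


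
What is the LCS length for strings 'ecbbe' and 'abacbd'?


DP table for LCS of 'ecbbe' and 'abacbd':
       a  b  a  c  b  d
    0  0  0  0  0  0  0
  e 0  0  0  0  0  0  0
  c 0  0  0  0  1  1  1
  b 0  0  1  1  1  2  2
  b 0  0  1  1  1  2  2
  e 0  0  1  1  1  2  2
LCS: 'cb'
LCS length = 2

2


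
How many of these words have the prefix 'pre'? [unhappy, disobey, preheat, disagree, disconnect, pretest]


Checking each word for prefix 'pre':
  'unhappy' -> no (count: 0)
  'disobey' -> no (count: 0)
  'preheat' -> YES, starts with 'pre' (count: 1)
  'disagree' -> no (count: 1)
  'disconnect' -> no (count: 1)
  'pretest' -> YES, starts with 'pre' (count: 2)
Total with prefix 'pre': 2

2


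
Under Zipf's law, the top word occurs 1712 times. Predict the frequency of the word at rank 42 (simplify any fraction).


Zipf's law: freq(rank) = f1 / rank
f1 = 1712, rank = 42
freq = 1712 / 42
GCD(1712, 42) = 2
Simplified: 856/21

856/21


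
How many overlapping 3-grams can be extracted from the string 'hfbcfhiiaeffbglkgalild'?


String 'hfbcfhiiaeffbglkgalild' has length L = 22.
Number of overlapping n-grams = L - n + 1
Substituting: 22 - 3 + 1 = 20

20


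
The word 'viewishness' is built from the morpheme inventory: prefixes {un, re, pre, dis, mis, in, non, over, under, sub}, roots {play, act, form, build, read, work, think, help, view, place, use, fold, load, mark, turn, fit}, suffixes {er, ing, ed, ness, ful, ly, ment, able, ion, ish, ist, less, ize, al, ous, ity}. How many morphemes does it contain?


Segmenting 'viewishness' against the inventory:
  'view' -> root (morpheme 1)
  'ish' -> suffix (morpheme 2)
  'ness' -> suffix (morpheme 3)
Total morphemes: 3

3


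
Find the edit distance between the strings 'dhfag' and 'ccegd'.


Building DP table for s1='dhfag' (len 5) and s2='ccegd' (len 5):
       c  c  e  g  d
    0  1  2  3  4  5
  d 1  1  2  3  4  4
  h 2  2  2  3  4  5
  f 3  3  3  3  4  5
  a 4  4  4  4  4  5
  g 5  5  5  5  4  5
Edit distance = dp[5][5] = 5

5


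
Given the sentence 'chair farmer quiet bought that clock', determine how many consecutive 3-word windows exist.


Word trigrams from [6] words:
  Trigram 1: (chair farmer quiet)
  Trigram 2: (farmer quiet bought)
  Trigram 3: (quiet bought that)
  Trigram 4: (bought that clock)
Total word trigrams: 6 - 2 = 4

4


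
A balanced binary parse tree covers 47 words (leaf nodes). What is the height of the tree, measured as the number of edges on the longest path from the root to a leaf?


In a balanced binary tree with n leaves the deepest leaf is ceil(log2(n)) edges below the root.
log2(47) = 5.5546
ceil(5.5546) = 6
height (edges) = 6

6


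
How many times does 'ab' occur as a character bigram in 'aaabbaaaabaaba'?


Scanning 'aaabbaaaabaaba' for bigram 'ab':
  Position 0: 'aa' -> no
  Position 1: 'aa' -> no
  Position 2: 'ab' -> MATCH
  Position 3: 'bb' -> no
  Position 4: 'ba' -> no
  Position 5: 'aa' -> no
  Position 6: 'aa' -> no
  Position 7: 'aa' -> no
  Position 8: 'ab' -> MATCH
  Position 9: 'ba' -> no
  Position 10: 'aa' -> no
  Position 11: 'ab' -> MATCH
  Position 12: 'ba' -> no
Total matches: 3

3


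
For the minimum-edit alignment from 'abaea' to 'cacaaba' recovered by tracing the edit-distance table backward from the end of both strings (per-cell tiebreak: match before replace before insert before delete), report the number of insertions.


Edit distance = 4. Backtracking from cell (5, 7) with preference match > replace > insert > delete,
then listing the resulting alignment 'abaea' -> 'cacaaba' left to right:
  Step 1: insert 'c' [insertion #1]
  Step 2: keep 'a'
  Step 3: insert 'c' [insertion #2]
  Step 4: replace b->a
  Step 5: keep 'a'
  Step 6: replace e->b
  Step 7: keep 'a'
Total insertions: 2

2


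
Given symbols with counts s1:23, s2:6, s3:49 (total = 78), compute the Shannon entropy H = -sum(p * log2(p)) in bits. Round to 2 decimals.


Computing entropy H = -sum(p_i * log2(p_i)):
  s1: p = 23/78 = 0.2949, -p*log2(p) = 0.5195
  s2: p = 6/78 = 0.0769, -p*log2(p) = 0.2846
  s3: p = 49/78 = 0.6282, -p*log2(p) = 0.4213
H = sum of terms = 1.2254
Rounded to 2 decimals: 1.23

1.23


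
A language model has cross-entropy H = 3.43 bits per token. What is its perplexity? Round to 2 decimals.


Perplexity formula: PP = 2^H
H = 3.43
PP = 2^3.43
Decompose: 2^3.43 = 2^3 * 2^0.43
2^3 = 8, 2^0.43 ~ 1.3472336
PP ~ 8 * 1.3472336 = 10.7778688
Rounded to 2 decimals: 10.78

10.78


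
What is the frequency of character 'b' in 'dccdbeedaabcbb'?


Scanning 'dccdbeedaabcbb' for 'b':
  Position 4: 'b' -> MATCH (count: 1)
  Position 10: 'b' -> MATCH (count: 2)
  Position 12: 'b' -> MATCH (count: 3)
  Position 13: 'b' -> MATCH (count: 4)
Total occurrences of 'b': 4

4


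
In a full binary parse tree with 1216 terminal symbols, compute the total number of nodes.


Leaf nodes (terminals): 1216
Internal nodes = n - 1 = 1216 - 1 = 1215
Total = leaves + internal = 1216 + 1215 = 2431

2431


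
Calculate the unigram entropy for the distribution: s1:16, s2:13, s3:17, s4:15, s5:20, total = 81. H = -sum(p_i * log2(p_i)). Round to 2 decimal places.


Computing entropy H = -sum(p_i * log2(p_i)):
  s1: p = 16/81 = 0.1975, -p*log2(p) = 0.4622
  s2: p = 13/81 = 0.1605, -p*log2(p) = 0.4236
  s3: p = 17/81 = 0.2099, -p*log2(p) = 0.4727
  s4: p = 15/81 = 0.1852, -p*log2(p) = 0.4505
  s5: p = 20/81 = 0.2469, -p*log2(p) = 0.4983
H = sum of terms = 2.3073
Rounded to 2 decimals: 2.31

2.31


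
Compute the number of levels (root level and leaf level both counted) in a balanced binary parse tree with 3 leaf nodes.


In a balanced binary tree with n leaves the deepest leaf is ceil(log2(n)) edges below the root,
so counting node levels inclusive of root and leaves gives ceil(log2(n)) + 1 levels.
log2(3) = 1.5850
ceil(1.5850) = 2
levels = 2 + 1 = 3

3


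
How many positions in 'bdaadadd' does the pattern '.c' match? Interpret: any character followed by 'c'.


Pattern: .c means any character followed by 'c'.
Scanning 'bdaadadd' position-by-position:
  Pos 0: window 'bd' -> no
  Pos 1: window 'da' -> no
  Pos 2: window 'aa' -> no
  Pos 3: window 'ad' -> no
  Pos 4: window 'da' -> no
  Pos 5: window 'ad' -> no
  Pos 6: window 'dd' -> no
  Pos 7: window 'd' -> no
Total matches: 0

0


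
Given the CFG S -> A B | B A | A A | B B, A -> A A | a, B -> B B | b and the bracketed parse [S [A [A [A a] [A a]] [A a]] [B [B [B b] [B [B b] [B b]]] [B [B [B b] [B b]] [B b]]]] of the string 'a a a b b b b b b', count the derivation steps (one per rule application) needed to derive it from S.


Every bracketed nonterminal node [X ...] in the tree is produced by exactly one rule application.
Reading the tree off as a leftmost derivation:
  Step 1: S  =>  A B   (applied S -> A B)
  Step 2: A B  =>  A A B   (applied A -> A A)
  Step 3: A A B  =>  A A A B   (applied A -> A A)
  Step 4: A A A B  =>  a A A B   (applied A -> a)
  Step 5: a A A B  =>  a a A B   (applied A -> a)
  Step 6: a a A B  =>  a a a B   (applied A -> a)
  Step 7: a a a B  =>  a a a B B   (applied B -> B B)
  Step 8: a a a B B  =>  a a a B B B   (applied B -> B B)
  Step 9: a a a B B B  =>  a a a b B B   (applied B -> b)
  Step 10: a a a b B B  =>  a a a b B B B   (applied B -> B B)
  Step 11: a a a b B B B  =>  a a a b b B B   (applied B -> b)
  Step 12: a a a b b B B  =>  a a a b b b B   (applied B -> b)
  Step 13: a a a b b b B  =>  a a a b b b B B   (applied B -> B B)
  Step 14: a a a b b b B B  =>  a a a b b b B B B   (applied B -> B B)
  Step 15: a a a b b b B B B  =>  a a a b b b b B B   (applied B -> b)
  Step 16: a a a b b b b B B  =>  a a a b b b b b B   (applied B -> b)
  Step 17: a a a b b b b b B  =>  a a a b b b b b b   (applied B -> b)
Final yield: a a a b b b b b b
Total rewrite steps: 17

17


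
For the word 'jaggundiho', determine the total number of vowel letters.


Scanning each character of 'jaggundiho':
  Position 1: 'j' -> consonant (running count: 0)
  Position 2: 'a' -> vowel (running count: 1)
  Position 3: 'g' -> consonant (running count: 1)
  Position 4: 'g' -> consonant (running count: 1)
  Position 5: 'u' -> vowel (running count: 2)
  Position 6: 'n' -> consonant (running count: 2)
  Position 7: 'd' -> consonant (running count: 2)
  Position 8: 'i' -> vowel (running count: 3)
  Position 9: 'h' -> consonant (running count: 3)
  Position 10: 'o' -> vowel (running count: 4)
Total vowels: 4

4


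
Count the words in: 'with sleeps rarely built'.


Counting words by splitting on spaces:
  Word 1: 'with'
  Word 2: 'sleeps'
  Word 3: 'rarely'
  Word 4: 'built'
Total words: 4

4


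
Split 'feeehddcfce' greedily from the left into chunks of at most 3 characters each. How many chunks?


'feeehddcfce' has 11 characters.
Chunking with max size 3:
  Chunk 1: 'fee' (positions 0-2)
  Chunk 2: 'ehd' (positions 3-5)
  Chunk 3: 'dcf' (positions 6-8)
  Chunk 4: 'ce' (positions 9-10)
Total chunks: ceil(11 / 3) = 4

4


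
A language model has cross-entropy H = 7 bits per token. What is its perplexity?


Perplexity formula: PP = 2^H
H = 7
PP = 2^7
Steps: 2^1 = 2, 2^2 = 4, 2^3 = 8, 2^4 = 16, 2^5 = 32, 2^6 = 64, 2^7 = 128
PP = 128

128


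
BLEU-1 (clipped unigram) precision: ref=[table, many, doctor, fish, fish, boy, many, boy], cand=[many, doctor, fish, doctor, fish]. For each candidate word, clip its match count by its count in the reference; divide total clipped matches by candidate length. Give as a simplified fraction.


Reference word counts: {'boy': 2, 'doctor': 1, 'fish': 2, 'many': 2, 'table': 1}
Checking each candidate word (with clipping):
  'many' -> in reference (ref count 2, used 1/2) -> match (matches: 1)
  'doctor' -> in reference (ref count 1, used 1/1) -> match (matches: 2)
  'fish' -> in reference (ref count 2, used 1/2) -> match (matches: 3)
  'doctor' -> ref count 1 already used up (1/1) -> clipped, no match (matches: 3)
  'fish' -> in reference (ref count 2, used 2/2) -> match (matches: 4)
Clipped matches: 4, Candidate length: 5
Precision = 4/5

4/5


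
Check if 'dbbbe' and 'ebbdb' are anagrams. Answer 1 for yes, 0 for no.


Sort characters of 'dbbbe': 'bbbde'
Sort characters of 'ebbdb': 'bbbde'
Sorted forms match -> they ARE anagrams
Result: 1

1


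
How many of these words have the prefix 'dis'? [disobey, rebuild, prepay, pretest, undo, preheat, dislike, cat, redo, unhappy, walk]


Checking each word for prefix 'dis':
  'disobey' -> YES, starts with 'dis' (count: 1)
  'rebuild' -> no (count: 1)
  'prepay' -> no (count: 1)
  'pretest' -> no (count: 1)
  'undo' -> no (count: 1)
  'preheat' -> no (count: 1)
  'dislike' -> YES, starts with 'dis' (count: 2)
  'cat' -> no (count: 2)
  'redo' -> no (count: 2)
  'unhappy' -> no (count: 2)
  'walk' -> no (count: 2)
Total with prefix 'dis': 2

2


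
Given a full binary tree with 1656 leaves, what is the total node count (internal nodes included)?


Leaf nodes (terminals): 1656
Internal nodes = n - 1 = 1656 - 1 = 1655
Total = leaves + internal = 1656 + 1655 = 3311

3311


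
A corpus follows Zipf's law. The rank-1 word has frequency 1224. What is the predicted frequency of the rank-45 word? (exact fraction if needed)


Zipf's law: freq(rank) = f1 / rank
f1 = 1224, rank = 45
freq = 1224 / 45
GCD(1224, 45) = 9
Simplified: 136/5

136/5


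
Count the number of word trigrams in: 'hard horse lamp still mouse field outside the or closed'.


Word trigrams from [10] words:
  Trigram 1: (hard horse lamp)
  Trigram 2: (horse lamp still)
  Trigram 3: (lamp still mouse)
  Trigram 4: (still mouse field)
  Trigram 5: (mouse field outside)
  Trigram 6: (field outside the)
  Trigram 7: (outside the or)
  Trigram 8: (the or closed)
Total word trigrams: 10 - 2 = 8

8


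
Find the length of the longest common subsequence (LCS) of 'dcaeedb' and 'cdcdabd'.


DP table for LCS of 'dcaeedb' and 'cdcdabd':
       c  d  c  d  a  b  d
    0  0  0  0  0  0  0  0
  d 0  0  1  1  1  1  1  1
  c 0  1  1  2  2  2  2  2
  a 0  1  1  2  2  3  3  3
  e 0  1  1  2  2  3  3  3
  e 0  1  1  2  2  3  3  3
  d 0  1  2  2  3  3  3  4
  b 0  1  2  2  3  3  4  4
LCS: 'dcad'
LCS length = 4

4


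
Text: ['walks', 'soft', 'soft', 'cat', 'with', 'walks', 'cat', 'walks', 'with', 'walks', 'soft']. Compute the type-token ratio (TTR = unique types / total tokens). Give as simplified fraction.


Tokens: 11
Unique types: ('cat', 'soft', 'walks', 'with') = 4
TTR = 4/11
Already in lowest terms.

4/11


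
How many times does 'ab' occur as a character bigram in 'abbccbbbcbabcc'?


Scanning 'abbccbbbcbabcc' for bigram 'ab':
  Position 0: 'ab' -> MATCH
  Position 1: 'bb' -> no
  Position 2: 'bc' -> no
  Position 3: 'cc' -> no
  Position 4: 'cb' -> no
  Position 5: 'bb' -> no
  Position 6: 'bb' -> no
  Position 7: 'bc' -> no
  Position 8: 'cb' -> no
  Position 9: 'ba' -> no
  Position 10: 'ab' -> MATCH
  Position 11: 'bc' -> no
  Position 12: 'cc' -> no
Total matches: 2

2


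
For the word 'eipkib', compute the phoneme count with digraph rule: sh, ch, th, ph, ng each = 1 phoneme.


Parsing 'eipkib' greedily, digraphs first:
  'e' -> vowel phoneme (phonemes so far: 1)
  'i' -> vowel phoneme (phonemes so far: 2)
  'p' -> consonant phoneme (phonemes so far: 3)
  'k' -> consonant phoneme (phonemes so far: 4)
  'i' -> vowel phoneme (phonemes so far: 5)
  'b' -> consonant phoneme (phonemes so far: 6)
Total phonemes: 6

6


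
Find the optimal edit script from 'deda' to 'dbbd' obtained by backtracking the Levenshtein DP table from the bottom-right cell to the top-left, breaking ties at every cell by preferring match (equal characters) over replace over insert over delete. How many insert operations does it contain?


Edit distance = 3. Backtracking from cell (4, 4) with preference match > replace > insert > delete,
then listing the resulting alignment 'deda' -> 'dbbd' left to right:
  Step 1: keep 'd'
  Step 2: replace e->b
  Step 3: replace d->b
  Step 4: replace a->d
Total insertions: 0

0


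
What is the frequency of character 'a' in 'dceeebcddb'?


Scanning 'dceeebcddb' for 'a':
  No matches found.
Total occurrences of 'a': 0

0


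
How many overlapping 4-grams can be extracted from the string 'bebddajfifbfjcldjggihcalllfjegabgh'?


String 'bebddajfifbfjcldjggihcalllfjegabgh' has length L = 34.
Number of overlapping n-grams = L - n + 1
Substituting: 34 - 4 + 1 = 31

31


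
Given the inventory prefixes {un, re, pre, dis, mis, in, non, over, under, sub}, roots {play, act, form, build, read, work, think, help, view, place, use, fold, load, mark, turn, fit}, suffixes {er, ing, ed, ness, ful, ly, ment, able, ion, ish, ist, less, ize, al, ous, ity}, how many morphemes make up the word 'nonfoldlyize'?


Segmenting 'nonfoldlyize' against the inventory:
  'non' -> prefix (morpheme 1)
  'fold' -> root (morpheme 2)
  'ly' -> suffix (morpheme 3)
  'ize' -> suffix (morpheme 4)
Total morphemes: 4

4


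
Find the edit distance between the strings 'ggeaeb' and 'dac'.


Building DP table for s1='ggeaeb' (len 6) and s2='dac' (len 3):
       d  a  c
    0  1  2  3
  g 1  1  2  3
  g 2  2  2  3
  e 3  3  3  3
  a 4  4  3  4
  e 5  5  4  4
  b 6  6  5  5
Edit distance = dp[6][3] = 5

5


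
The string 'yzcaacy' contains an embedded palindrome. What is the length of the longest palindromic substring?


Scanning 'yzcaacy' for palindromic substrings.
Substring at positions 2-5: 'caac'.
Check: reverse('caac') = 'caac' -> palindrome confirmed.
Neighbouring characters ('z' / 'y') break symmetry, so it cannot extend further.
No longer palindromic substring exists; longest length = 4

4


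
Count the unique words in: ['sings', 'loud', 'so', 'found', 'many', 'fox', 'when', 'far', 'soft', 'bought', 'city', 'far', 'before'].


Listing all tokens and tracking unique types:
  Token 1: 'sings' -> NEW (unique so far: 1)
  Token 2: 'loud' -> NEW (unique so far: 2)
  Token 3: 'so' -> NEW (unique so far: 3)
  Token 4: 'found' -> NEW (unique so far: 4)
  Token 5: 'many' -> NEW (unique so far: 5)
  Token 6: 'fox' -> NEW (unique so far: 6)
  Token 7: 'when' -> NEW (unique so far: 7)
  Token 8: 'far' -> NEW (unique so far: 8)
  Token 9: 'soft' -> NEW (unique so far: 9)
  Token 10: 'bought' -> NEW (unique so far: 10)
  Token 11: 'city' -> NEW (unique so far: 11)
  Token 12: 'far' -> duplicate (unique so far: 11)
  Token 13: 'before' -> NEW (unique so far: 12)
Unique types: ('before', 'bought', 'city', 'far', 'found', 'fox', 'loud', 'many', 'sings', 'so', 'soft', 'when')
Vocabulary size: 12

12


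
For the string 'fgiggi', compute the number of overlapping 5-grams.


String 'fgiggi' has length L = 6.
Number of overlapping n-grams = L - n + 1
Substituting: 6 - 5 + 1 = 2

2


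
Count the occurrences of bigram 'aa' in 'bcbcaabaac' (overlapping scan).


Scanning 'bcbcaabaac' for bigram 'aa':
  Position 0: 'bc' -> no
  Position 1: 'cb' -> no
  Position 2: 'bc' -> no
  Position 3: 'ca' -> no
  Position 4: 'aa' -> MATCH
  Position 5: 'ab' -> no
  Position 6: 'ba' -> no
  Position 7: 'aa' -> MATCH
  Position 8: 'ac' -> no
Total matches: 2

2


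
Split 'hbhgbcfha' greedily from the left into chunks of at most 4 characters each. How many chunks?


'hbhgbcfha' has 9 characters.
Chunking with max size 4:
  Chunk 1: 'hbhg' (positions 0-3)
  Chunk 2: 'bcfh' (positions 4-7)
  Chunk 3: 'a' (positions 8-8)
Total chunks: ceil(9 / 4) = 3

3


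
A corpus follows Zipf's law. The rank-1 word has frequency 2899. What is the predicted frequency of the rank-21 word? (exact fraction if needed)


Zipf's law: freq(rank) = f1 / rank
f1 = 2899, rank = 21
freq = 2899 / 21
GCD(2899, 21) = 1
Simplified: 2899/21

2899/21


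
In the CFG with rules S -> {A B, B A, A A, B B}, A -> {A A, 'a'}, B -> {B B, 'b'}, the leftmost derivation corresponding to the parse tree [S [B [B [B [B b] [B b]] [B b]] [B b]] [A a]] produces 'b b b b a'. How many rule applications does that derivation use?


Every bracketed nonterminal node [X ...] in the tree is produced by exactly one rule application.
Reading the tree off as a leftmost derivation:
  Step 1: S  =>  B A   (applied S -> B A)
  Step 2: B A  =>  B B A   (applied B -> B B)
  Step 3: B B A  =>  B B B A   (applied B -> B B)
  Step 4: B B B A  =>  B B B B A   (applied B -> B B)
  Step 5: B B B B A  =>  b B B B A   (applied B -> b)
  Step 6: b B B B A  =>  b b B B A   (applied B -> b)
  Step 7: b b B B A  =>  b b b B A   (applied B -> b)
  Step 8: b b b B A  =>  b b b b A   (applied B -> b)
  Step 9: b b b b A  =>  b b b b a   (applied A -> a)
Final yield: b b b b a
Total rewrite steps: 9

9


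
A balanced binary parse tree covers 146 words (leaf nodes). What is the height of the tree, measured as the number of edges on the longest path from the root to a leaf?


In a balanced binary tree with n leaves the deepest leaf is ceil(log2(n)) edges below the root.
log2(146) = 7.1898
ceil(7.1898) = 8
height (edges) = 8

8


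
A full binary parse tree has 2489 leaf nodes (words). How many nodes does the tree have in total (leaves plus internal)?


Leaf nodes (terminals): 2489
Internal nodes = n - 1 = 2489 - 1 = 2488
Total = leaves + internal = 2489 + 2488 = 4977

4977


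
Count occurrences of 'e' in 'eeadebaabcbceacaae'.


Scanning 'eeadebaabcbceacaae' for 'e':
  Position 0: 'e' -> MATCH (count: 1)
  Position 1: 'e' -> MATCH (count: 2)
  Position 4: 'e' -> MATCH (count: 3)
  Position 12: 'e' -> MATCH (count: 4)
  Position 17: 'e' -> MATCH (count: 5)
Total occurrences of 'e': 5

5


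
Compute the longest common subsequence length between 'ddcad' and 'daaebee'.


DP table for LCS of 'ddcad' and 'daaebee':
       d  a  a  e  b  e  e
    0  0  0  0  0  0  0  0
  d 0  1  1  1  1  1  1  1
  d 0  1  1  1  1  1  1  1
  c 0  1  1  1  1  1  1  1
  a 0  1  2  2  2  2  2  2
  d 0  1  2  2  2  2  2  2
LCS: 'da'
LCS length = 2

2


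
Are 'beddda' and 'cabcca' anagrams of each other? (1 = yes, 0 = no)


Sort characters of 'beddda': 'abddde'
Sort characters of 'cabcca': 'aabccc'
Sorted forms differ -> they are NOT anagrams
Result: 0

0


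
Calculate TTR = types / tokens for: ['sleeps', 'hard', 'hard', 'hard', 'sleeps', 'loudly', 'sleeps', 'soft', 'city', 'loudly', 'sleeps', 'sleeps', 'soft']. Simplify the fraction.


Tokens: 13
Unique types: ('city', 'hard', 'loudly', 'sleeps', 'soft') = 5
TTR = 5/13
Already in lowest terms.

5/13


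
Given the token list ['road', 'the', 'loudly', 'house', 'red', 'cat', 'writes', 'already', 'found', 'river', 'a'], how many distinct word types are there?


Listing all tokens and tracking unique types:
  Token 1: 'road' -> NEW (unique so far: 1)
  Token 2: 'the' -> NEW (unique so far: 2)
  Token 3: 'loudly' -> NEW (unique so far: 3)
  Token 4: 'house' -> NEW (unique so far: 4)
  Token 5: 'red' -> NEW (unique so far: 5)
  Token 6: 'cat' -> NEW (unique so far: 6)
  Token 7: 'writes' -> NEW (unique so far: 7)
  Token 8: 'already' -> NEW (unique so far: 8)
  Token 9: 'found' -> NEW (unique so far: 9)
  Token 10: 'river' -> NEW (unique so far: 10)
  Token 11: 'a' -> NEW (unique so far: 11)
Unique types: ('a', 'already', 'cat', 'found', 'house', 'loudly', 'red', 'river', 'road', 'the', 'writes')
Vocabulary size: 11

11


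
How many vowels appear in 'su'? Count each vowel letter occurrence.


Scanning each character of 'su':
  Position 1: 's' -> consonant (running count: 0)
  Position 2: 'u' -> vowel (running count: 1)
Total vowels: 1

1


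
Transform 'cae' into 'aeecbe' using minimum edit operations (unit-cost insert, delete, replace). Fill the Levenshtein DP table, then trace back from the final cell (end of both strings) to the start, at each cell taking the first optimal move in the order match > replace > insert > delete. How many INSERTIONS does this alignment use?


Edit distance = 4. Backtracking from cell (3, 6) with preference match > replace > insert > delete,
then listing the resulting alignment 'cae' -> 'aeecbe' left to right:
  Step 1: insert 'a' [insertion #1]
  Step 2: insert 'e' [insertion #2]
  Step 3: insert 'e' [insertion #3]
  Step 4: keep 'c'
  Step 5: replace a->b
  Step 6: keep 'e'
Total insertions: 3

3


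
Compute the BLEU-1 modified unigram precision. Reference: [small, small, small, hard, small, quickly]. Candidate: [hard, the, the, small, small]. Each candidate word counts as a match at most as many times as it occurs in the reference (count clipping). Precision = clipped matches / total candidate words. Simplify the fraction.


Reference word counts: {'hard': 1, 'quickly': 1, 'small': 4}
Checking each candidate word (with clipping):
  'hard' -> in reference (ref count 1, used 1/1) -> match (matches: 1)
  'the' -> not in reference -> no match (matches: 1)
  'the' -> not in reference -> no match (matches: 1)
  'small' -> in reference (ref count 4, used 1/4) -> match (matches: 2)
  'small' -> in reference (ref count 4, used 2/4) -> match (matches: 3)
Clipped matches: 3, Candidate length: 5
Precision = 3/5

3/5


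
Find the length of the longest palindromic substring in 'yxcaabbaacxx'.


Scanning 'yxcaabbaacxx' for palindromic substrings.
Substring at positions 1-10: 'xcaabbaacx'.
Check: reverse('xcaabbaacx') = 'xcaabbaacx' -> palindrome confirmed.
Neighbouring characters ('y' / 'x') break symmetry, so it cannot extend further.
No longer palindromic substring exists; longest length = 10

10


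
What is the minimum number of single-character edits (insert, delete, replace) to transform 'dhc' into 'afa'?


Building DP table for s1='dhc' (len 3) and s2='afa' (len 3):
       a  f  a
    0  1  2  3
  d 1  1  2  3
  h 2  2  2  3
  c 3  3  3  3
Edit distance = dp[3][3] = 3

3


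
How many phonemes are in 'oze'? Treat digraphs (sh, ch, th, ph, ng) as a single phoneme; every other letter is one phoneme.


Parsing 'oze' greedily, digraphs first:
  'o' -> vowel phoneme (phonemes so far: 1)
  'z' -> consonant phoneme (phonemes so far: 2)
  'e' -> vowel phoneme (phonemes so far: 3)
Total phonemes: 3

3


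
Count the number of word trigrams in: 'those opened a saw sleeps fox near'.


Word trigrams from [7] words:
  Trigram 1: (those opened a)
  Trigram 2: (opened a saw)
  Trigram 3: (a saw sleeps)
  Trigram 4: (saw sleeps fox)
  Trigram 5: (sleeps fox near)
Total word trigrams: 7 - 2 = 5

5


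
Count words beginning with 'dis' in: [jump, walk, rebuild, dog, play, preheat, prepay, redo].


Checking each word for prefix 'dis':
  'jump' -> no (count: 0)
  'walk' -> no (count: 0)
  'rebuild' -> no (count: 0)
  'dog' -> no (count: 0)
  'play' -> no (count: 0)
  'preheat' -> no (count: 0)
  'prepay' -> no (count: 0)
  'redo' -> no (count: 0)
Total with prefix 'dis': 0

0


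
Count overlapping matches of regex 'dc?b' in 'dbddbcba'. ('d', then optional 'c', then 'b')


Pattern: dc?b means 'd', then optional 'c', then 'b'.
Scanning 'dbddbcba' position-by-position:
  Pos 0: window 'dbd' -> MATCH
  Pos 1: window 'bdd' -> no
  Pos 2: window 'ddb' -> no
  Pos 3: window 'dbc' -> MATCH
  Pos 4: window 'bcb' -> no
  Pos 5: window 'cba' -> no
  Pos 6: window 'ba' -> no
  Pos 7: window 'a' -> no
Total matches: 2

2


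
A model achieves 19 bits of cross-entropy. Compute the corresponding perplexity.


Perplexity formula: PP = 2^H
H = 19
PP = 2^19
PP = 2^19 = 524288

524288


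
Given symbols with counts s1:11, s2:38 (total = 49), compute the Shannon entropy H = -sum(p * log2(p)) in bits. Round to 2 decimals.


Computing entropy H = -sum(p_i * log2(p_i)):
  s1: p = 11/49 = 0.2245, -p*log2(p) = 0.4838
  s2: p = 38/49 = 0.7755, -p*log2(p) = 0.2844
H = sum of terms = 0.7682
Rounded to 2 decimals: 0.77

0.77


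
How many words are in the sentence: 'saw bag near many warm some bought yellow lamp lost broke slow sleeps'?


Counting words by splitting on spaces:
  Word 1: 'saw'
  Word 2: 'bag'
  Word 3: 'near'
  Word 4: 'many'
  Word 5: 'warm'
  Word 6: 'some'
  Word 7: 'bought'
  Word 8: 'yellow'
  Word 9: 'lamp'
  Word 10: 'lost'
  Word 11: 'broke'
  Word 12: 'slow'
  Word 13: 'sleeps'
Total words: 13

13


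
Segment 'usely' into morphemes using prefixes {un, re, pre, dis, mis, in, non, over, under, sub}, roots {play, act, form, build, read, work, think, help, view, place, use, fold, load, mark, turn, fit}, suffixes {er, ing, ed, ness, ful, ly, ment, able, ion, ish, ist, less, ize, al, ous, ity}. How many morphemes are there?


Segmenting 'usely' against the inventory:
  'use' -> root (morpheme 1)
  'ly' -> suffix (morpheme 2)
Total morphemes: 2

2


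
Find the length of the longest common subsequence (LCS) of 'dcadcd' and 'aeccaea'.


DP table for LCS of 'dcadcd' and 'aeccaea':
       a  e  c  c  a  e  a
    0  0  0  0  0  0  0  0
  d 0  0  0  0  0  0  0  0
  c 0  0  0  1  1  1  1  1
  a 0  1  1  1  1  2  2  2
  d 0  1  1  1  1  2  2  2
  c 0  1  1  2  2  2  2  2
  d 0  1  1  2  2  2  2  2
LCS: 'ca'
LCS length = 2

2


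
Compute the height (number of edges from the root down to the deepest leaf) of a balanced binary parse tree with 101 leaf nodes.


In a balanced binary tree with n leaves the deepest leaf is ceil(log2(n)) edges below the root.
log2(101) = 6.6582
ceil(6.6582) = 7
height (edges) = 7

7


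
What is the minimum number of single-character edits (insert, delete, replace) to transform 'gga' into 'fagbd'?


Building DP table for s1='gga' (len 3) and s2='fagbd' (len 5):
       f  a  g  b  d
    0  1  2  3  4  5
  g 1  1  2  2  3  4
  g 2  2  2  2  3  4
  a 3  3  2  3  3  4
Edit distance = dp[3][5] = 4

4


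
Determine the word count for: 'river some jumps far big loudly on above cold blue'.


Counting words by splitting on spaces:
  Word 1: 'river'
  Word 2: 'some'
  Word 3: 'jumps'
  Word 4: 'far'
  Word 5: 'big'
  Word 6: 'loudly'
  Word 7: 'on'
  Word 8: 'above'
  Word 9: 'cold'
  Word 10: 'blue'
Total words: 10

10


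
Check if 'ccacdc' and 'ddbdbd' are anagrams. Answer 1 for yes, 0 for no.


Sort characters of 'ccacdc': 'accccd'
Sort characters of 'ddbdbd': 'bbdddd'
Sorted forms differ -> they are NOT anagrams
Result: 0

0


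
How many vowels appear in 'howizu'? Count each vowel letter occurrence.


Scanning each character of 'howizu':
  Position 1: 'h' -> consonant (running count: 0)
  Position 2: 'o' -> vowel (running count: 1)
  Position 3: 'w' -> consonant (running count: 1)
  Position 4: 'i' -> vowel (running count: 2)
  Position 5: 'z' -> consonant (running count: 2)
  Position 6: 'u' -> vowel (running count: 3)
Total vowels: 3

3


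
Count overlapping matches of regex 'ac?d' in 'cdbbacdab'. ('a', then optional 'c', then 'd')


Pattern: ac?d means 'a', then optional 'c', then 'd'.
Scanning 'cdbbacdab' position-by-position:
  Pos 0: window 'cdb' -> no
  Pos 1: window 'dbb' -> no
  Pos 2: window 'bba' -> no
  Pos 3: window 'bac' -> no
  Pos 4: window 'acd' -> MATCH
  Pos 5: window 'cda' -> no
  Pos 6: window 'dab' -> no
  Pos 7: window 'ab' -> no
  Pos 8: window 'b' -> no
Total matches: 1

1


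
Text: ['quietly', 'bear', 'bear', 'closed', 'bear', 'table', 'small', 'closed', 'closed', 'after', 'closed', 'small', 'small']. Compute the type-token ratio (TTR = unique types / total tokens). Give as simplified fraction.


Tokens: 13
Unique types: ('after', 'bear', 'closed', 'quietly', 'small', 'table') = 6
TTR = 6/13
Already in lowest terms.

6/13


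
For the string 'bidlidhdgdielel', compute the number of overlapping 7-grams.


String 'bidlidhdgdielel' has length L = 15.
Number of overlapping n-grams = L - n + 1
Substituting: 15 - 7 + 1 = 9

9


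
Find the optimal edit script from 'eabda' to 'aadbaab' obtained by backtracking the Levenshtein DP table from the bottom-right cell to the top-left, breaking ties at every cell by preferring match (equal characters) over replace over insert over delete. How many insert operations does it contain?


Edit distance = 4. Backtracking from cell (5, 7) with preference match > replace > insert > delete,
then listing the resulting alignment 'eabda' -> 'aadbaab' left to right:
  Step 1: replace e->a
  Step 2: keep 'a'
  Step 3: insert 'd' [insertion #1]
  Step 4: keep 'b'
  Step 5: replace d->a
  Step 6: keep 'a'
  Step 7: insert 'b' [insertion #2]
Total insertions: 2

2


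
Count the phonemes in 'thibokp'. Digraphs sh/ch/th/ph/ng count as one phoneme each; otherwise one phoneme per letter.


Parsing 'thibokp' greedily, digraphs first:
  'th' -> digraph (1 consonant phoneme) (phonemes so far: 1)
  'i' -> vowel phoneme (phonemes so far: 2)
  'b' -> consonant phoneme (phonemes so far: 3)
  'o' -> vowel phoneme (phonemes so far: 4)
  'k' -> consonant phoneme (phonemes so far: 5)
  'p' -> consonant phoneme (phonemes so far: 6)
Total phonemes: 6

6


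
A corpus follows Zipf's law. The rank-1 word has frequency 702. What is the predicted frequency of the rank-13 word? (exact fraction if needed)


Zipf's law: freq(rank) = f1 / rank
f1 = 702, rank = 13
freq = 702 / 13
= 54

54


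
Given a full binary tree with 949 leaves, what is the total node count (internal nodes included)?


Leaf nodes (terminals): 949
Internal nodes = n - 1 = 949 - 1 = 948
Total = leaves + internal = 949 + 948 = 1897

1897
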